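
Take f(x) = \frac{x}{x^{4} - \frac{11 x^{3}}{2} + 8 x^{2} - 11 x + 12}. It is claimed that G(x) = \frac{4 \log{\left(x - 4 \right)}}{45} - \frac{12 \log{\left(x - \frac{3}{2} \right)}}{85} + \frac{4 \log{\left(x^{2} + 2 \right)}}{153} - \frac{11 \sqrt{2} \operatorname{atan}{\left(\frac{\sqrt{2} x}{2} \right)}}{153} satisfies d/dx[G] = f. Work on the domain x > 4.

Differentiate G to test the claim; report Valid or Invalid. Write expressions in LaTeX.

Valid: G'(x) = f(x).

d/dx[G] = \frac{2 x}{2 x^{4} - 11 x^{3} + 16 x^{2} - 22 x + 24}
This equals f(x) exactly, so the claim holds.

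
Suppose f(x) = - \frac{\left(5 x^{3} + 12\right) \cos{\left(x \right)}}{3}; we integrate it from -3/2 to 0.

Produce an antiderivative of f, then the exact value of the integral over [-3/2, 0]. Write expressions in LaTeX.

Antiderivative: F(x) = \frac{- 5 x^{3} \sin{\left(x \right)} - 15 x^{2} \cos{\left(x \right)} + 30 x \sin{\left(x \right)} - 12 \sin{\left(x \right)} + 30 \cos{\left(x \right)}}{3}; value = - \frac{107 \sin{\left(\frac{3}{2} \right)}}{8} + \frac{5 \cos{\left(\frac{3}{2} \right)}}{4} + 10

Whatever form F(x) takes, F'(x) = f(x) is non-negotiable.
F(x) = \frac{- 5 x^{3} \sin{\left(x \right)} - 15 x^{2} \cos{\left(x \right)} + 30 x \sin{\left(x \right)} - 12 \sin{\left(x \right)} + 30 \cos{\left(x \right)}}{3} is an antiderivative of f.
Check: d/dx[\frac{- 5 x^{3} \sin{\left(x \right)} - 15 x^{2} \cos{\left(x \right)} + 30 x \sin{\left(x \right)} - 12 \sin{\left(x \right)} + 30 \cos{\left(x \right)}}{3}] = - \frac{5 x^{3} \cos{\left(x \right)}}{3} - 4 \cos{\left(x \right)}, which equals f(x).
F(0) = 10; F(-3/2) = - \frac{5 \cos{\left(\frac{3}{2} \right)}}{4} + \frac{107 \sin{\left(\frac{3}{2} \right)}}{8}.
Integral = F(0) - F(-3/2) = - \frac{107 \sin{\left(\frac{3}{2} \right)}}{8} + \frac{5 \cos{\left(\frac{3}{2} \right)}}{4} + 10.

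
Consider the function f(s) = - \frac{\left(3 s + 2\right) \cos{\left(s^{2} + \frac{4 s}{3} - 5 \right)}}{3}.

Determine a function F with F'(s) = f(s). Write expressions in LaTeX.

The substitution u = s^{2} + \frac{4 s}{3} - 5 works: f is exactly (dF/du)*(du/ds) for that inner function.
Check: d/ds[- \frac{\sin{\left(s^{2} + \frac{4 s}{3} - 5 \right)}}{2}] = - s \cos{\left(s^{2} + \frac{4 s}{3} - 5 \right)} - \frac{2 \cos{\left(s^{2} + \frac{4 s}{3} - 5 \right)}}{3}, which equals f(s).

An antiderivative is F(s) = - \frac{\sin{\left(s^{2} + \frac{4 s}{3} - 5 \right)}}{2}.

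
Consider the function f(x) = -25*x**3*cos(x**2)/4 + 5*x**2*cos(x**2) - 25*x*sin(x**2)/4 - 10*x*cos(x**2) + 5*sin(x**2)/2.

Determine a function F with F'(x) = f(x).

An antiderivative is F(x) = 5*(-5*x**2/4 + x - 2)*sin(x**2)/2.

f has the shape u'v + uv' for u = -25*x**2/8 + 5*x/2 - 5 and v = sin(x**2) — it is the derivative of the product u*v.
Check: d/dx[5*(-5*x**2/4 + x - 2)*sin(x**2)/2] = -25*x**3*cos(x**2)/4 + 5*x**2*cos(x**2) - 25*x*sin(x**2)/4 - 10*x*cos(x**2) + 5*sin(x**2)/2 = f(x).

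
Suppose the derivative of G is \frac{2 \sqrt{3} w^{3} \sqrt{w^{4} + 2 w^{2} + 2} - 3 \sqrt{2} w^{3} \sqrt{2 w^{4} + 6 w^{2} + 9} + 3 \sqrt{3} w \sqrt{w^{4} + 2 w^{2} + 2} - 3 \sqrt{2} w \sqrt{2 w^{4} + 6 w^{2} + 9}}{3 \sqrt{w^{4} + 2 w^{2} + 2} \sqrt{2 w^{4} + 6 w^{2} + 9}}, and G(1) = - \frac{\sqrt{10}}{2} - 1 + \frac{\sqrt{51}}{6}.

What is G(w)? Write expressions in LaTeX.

Any candidate G(w) must reproduce the stated G'(w) exactly.
A general antiderivative is - \sqrt{\frac{w^{4}}{2} + w^{2} + 1} + \frac{\sqrt{\frac{2 w^{4}}{3} + 2 w^{2} + 3}}{2} + C.
The condition gives C = - \frac{\sqrt{10}}{2} - 1 + \frac{\sqrt{51}}{6} - (- \frac{\sqrt{10}}{2} + \frac{\sqrt{51}}{6}) = -1.
So G(w) = - \sqrt{\frac{w^{4}}{2} + w^{2} + 1} + \frac{\sqrt{\frac{2 w^{4}}{3} + 2 w^{2} + 3}}{2} - 1.
Check: d/dw[- \sqrt{\frac{w^{4}}{2} + w^{2} + 1} + \frac{\sqrt{\frac{2 w^{4}}{3} + 2 w^{2} + 3}}{2} - 1] = \frac{2 \sqrt{3} w^{3} \sqrt{w^{4} + 2 w^{2} + 2} - 3 \sqrt{2} w^{3} \sqrt{2 w^{4} + 6 w^{2} + 9} + 3 \sqrt{3} w \sqrt{w^{4} + 2 w^{2} + 2} - 3 \sqrt{2} w \sqrt{2 w^{4} + 6 w^{2} + 9}}{3 \sqrt{w^{4} + 2 w^{2} + 2} \sqrt{2 w^{4} + 6 w^{2} + 9}} = G'(w).

G(w) = - \sqrt{\frac{w^{4}}{2} + w^{2} + 1} + \frac{\sqrt{\frac{2 w^{4}}{3} + 2 w^{2} + 3}}{2} - 1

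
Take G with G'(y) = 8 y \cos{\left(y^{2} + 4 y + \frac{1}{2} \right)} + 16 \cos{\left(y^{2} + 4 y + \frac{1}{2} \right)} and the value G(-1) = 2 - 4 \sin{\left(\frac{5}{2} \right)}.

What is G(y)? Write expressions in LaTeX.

G(y) = 2 \left(2 \sin{\left(y^{2} + 4 y + \frac{1}{2} \right)} + 1\right)

The substitution u = y^{2} + 4 y + \frac{1}{2} works: G'(y) is exactly (dG/du)*(du/dy) for that inner function.
A general antiderivative is 4 \sin{\left(y^{2} + 4 y + \frac{1}{2} \right)} + C.
The condition gives C = 2 - 4 \sin{\left(\frac{5}{2} \right)} - (- 4 \sin{\left(\frac{5}{2} \right)}) = 2.
So G(y) = 2 \left(2 \sin{\left(y^{2} + 4 y + \frac{1}{2} \right)} + 1\right).
Check: d/dy[2 \left(2 \sin{\left(y^{2} + 4 y + \frac{1}{2} \right)} + 1\right)] = 8 y \cos{\left(y^{2} + 4 y + \frac{1}{2} \right)} + 16 \cos{\left(y^{2} + 4 y + \frac{1}{2} \right)} = G'(y).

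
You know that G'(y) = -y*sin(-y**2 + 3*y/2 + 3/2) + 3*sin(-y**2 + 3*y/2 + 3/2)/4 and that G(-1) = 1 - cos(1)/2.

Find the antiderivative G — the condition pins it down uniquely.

G(y) = (2 - cos(-y**2 + 3*y/2 + 3/2))/2

G'(y) matches the chain-rule pattern g'(h)*h' with inner function h(y) = -y**2 + 3*y/2 + 3/2; substituting u = h(y) collapses the integral.
A general antiderivative is -cos(-y**2 + 3*y/2 + 3/2)/2 + C.
The condition gives C = 1 - cos(1)/2 - (-cos(1)/2) = 1.
So G(y) = (2 - cos(-y**2 + 3*y/2 + 3/2))/2.
Check: d/dy[(2 - cos(-y**2 + 3*y/2 + 3/2))/2] = -y*sin(-y**2 + 3*y/2 + 3/2) + 3*sin(-y**2 + 3*y/2 + 3/2)/4 = G'(y).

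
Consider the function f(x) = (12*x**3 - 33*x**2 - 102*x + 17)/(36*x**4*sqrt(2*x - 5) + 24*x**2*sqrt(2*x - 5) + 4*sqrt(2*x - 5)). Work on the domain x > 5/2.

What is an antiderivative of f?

An antiderivative is F(x) = -sqrt(2*x - 5)*(4*x + 3)/(4*(3*x**2 + 1)).

Since d/dx undoes antidifferentiation here, F'(x) = f(x) is required of F(x).
Check: d/dx[-sqrt(2*x - 5)*(4*x + 3)/(4*(3*x**2 + 1))] = (12*x**3 - 33*x**2 - 102*x + 17)/(36*x**4*sqrt(2*x - 5) + 24*x**2*sqrt(2*x - 5) + 4*sqrt(2*x - 5)) = f(x).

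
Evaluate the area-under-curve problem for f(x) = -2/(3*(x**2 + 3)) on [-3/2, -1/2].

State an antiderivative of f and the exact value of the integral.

An antiderivative F(x) passes only if d/dx[F] lands on f(x) exactly.
F(x) = -2*sqrt(3)*atan(sqrt(3)*x/3)/9 is an antiderivative of f.
Check: d/dx[-2*sqrt(3)*atan(sqrt(3)*x/3)/9] = -2/(3*x**2 + 9), which equals f(x).
F(-1/2) = 2*sqrt(3)*atan(sqrt(3)/6)/9; F(-3/2) = 2*sqrt(3)*atan(sqrt(3)/2)/9.
Integral = F(-1/2) - F(-3/2) = -2*sqrt(3)*atan(sqrt(3)/2)/9 + 2*sqrt(3)*atan(sqrt(3)/6)/9.

Antiderivative: F(x) = -2*sqrt(3)*atan(sqrt(3)*x/3)/9; value = -2*sqrt(3)*atan(sqrt(3)/2)/9 + 2*sqrt(3)*atan(sqrt(3)/6)/9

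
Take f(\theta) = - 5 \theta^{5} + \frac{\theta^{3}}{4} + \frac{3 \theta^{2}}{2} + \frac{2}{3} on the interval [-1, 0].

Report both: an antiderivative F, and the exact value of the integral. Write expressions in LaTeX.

Antiderivative: F(\theta) = - \frac{5 \theta^{6}}{6} + \frac{\theta^{4}}{16} + \frac{\theta^{3}}{2} + \frac{2 \theta}{3}; value = \frac{31}{16}

The integrand splits into summands that can be handled one at a time.
F(\theta) = - \frac{5 \theta^{6}}{6} + \frac{\theta^{4}}{16} + \frac{\theta^{3}}{2} + \frac{2 \theta}{3} is an antiderivative of f.
Check: d/d\theta[- \frac{5 \theta^{6}}{6} + \frac{\theta^{4}}{16} + \frac{\theta^{3}}{2} + \frac{2 \theta}{3}] = - 5 \theta^{5} + \frac{\theta^{3}}{4} + \frac{3 \theta^{2}}{2} + \frac{2}{3} = f(\theta).
F(0) = 0; F(-1) = - \frac{31}{16}.
Integral = F(0) - F(-1) = \frac{31}{16}.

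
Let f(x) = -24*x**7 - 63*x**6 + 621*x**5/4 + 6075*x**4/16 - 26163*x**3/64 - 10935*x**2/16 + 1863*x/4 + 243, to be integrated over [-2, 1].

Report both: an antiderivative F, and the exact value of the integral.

The substitution u = x**2 + 3*x/4 - 3 works: f is exactly (dF/du)*(du/dx) for that inner function.
F(x) = -3*(x**2 + 3*x/4 - 3)**4 is an antiderivative of f.
Check: d/dx[-3*(x**2 + 3*x/4 - 3)**4] = -24*x**7 - 63*x**6 + 621*x**5/4 + 6075*x**4/16 - 26163*x**3/64 - 10935*x**2/16 + 1863*x/4 + 243 = f(x).
F(1) = -1875/256; F(-2) = -3/16.
Integral = F(1) - F(-2) = -1827/256.

Antiderivative: F(x) = -3*(x**2 + 3*x/4 - 3)**4; value = -1827/256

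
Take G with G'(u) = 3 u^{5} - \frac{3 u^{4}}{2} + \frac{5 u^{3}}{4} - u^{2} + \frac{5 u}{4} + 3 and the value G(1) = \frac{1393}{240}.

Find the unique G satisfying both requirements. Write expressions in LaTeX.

The integrand splits into summands that can be handled one at a time.
A general antiderivative is \frac{u^{6}}{2} - \frac{3 u^{5}}{10} + \frac{5 u^{4}}{16} - \frac{u^{3}}{3} + \frac{5 u^{2}}{8} + 3 u + C.
The condition gives C = \frac{1393}{240} - (\frac{913}{240}) = 2.
So G(u) = \frac{u^{6}}{2} - \frac{3 u^{5}}{10} + \frac{5 u^{4}}{16} - \frac{u^{3}}{3} + \frac{5 u^{2}}{8} + 3 u + 2.
Check: d/du[\frac{u^{6}}{2} - \frac{3 u^{5}}{10} + \frac{5 u^{4}}{16} - \frac{u^{3}}{3} + \frac{5 u^{2}}{8} + 3 u + 2] = 3 u^{5} - \frac{3 u^{4}}{2} + \frac{5 u^{3}}{4} - u^{2} + \frac{5 u}{4} + 3 = G'(u).

G(u) = \frac{u^{6}}{2} - \frac{3 u^{5}}{10} + \frac{5 u^{4}}{16} - \frac{u^{3}}{3} + \frac{5 u^{2}}{8} + 3 u + 2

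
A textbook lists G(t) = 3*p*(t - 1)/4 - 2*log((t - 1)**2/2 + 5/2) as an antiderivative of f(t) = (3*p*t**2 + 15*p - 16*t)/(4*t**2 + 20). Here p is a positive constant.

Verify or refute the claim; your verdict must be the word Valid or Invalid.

d/dt[G] = (3*p*t**2 - 6*p*t + 18*p - 16*t + 16)/(4*t**2 - 8*t + 24)
d/dt[G] - f(t) = (-4*t**2 + 4*t + 20)/(t**4 - 2*t**3 + 11*t**2 - 10*t + 30) != 0.

Invalid: d/dt[G] - f = (-4*t**2 + 4*t + 20)/(t**4 - 2*t**3 + 11*t**2 - 10*t + 30), which is not 0.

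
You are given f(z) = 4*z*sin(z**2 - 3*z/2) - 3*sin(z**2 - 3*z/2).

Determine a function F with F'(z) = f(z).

An antiderivative is F(z) = -2*cos(z**2 - 3*z/2).

f matches the chain-rule pattern g'(h)*h' with inner function h(z) = z**2 - 3*z/2; substituting u = h(z) collapses the integral.
Check: d/dz[-2*cos(z**2 - 3*z/2)] = 4*z*sin(z**2 - 3*z/2) - 3*sin(z**2 - 3*z/2) = f(z).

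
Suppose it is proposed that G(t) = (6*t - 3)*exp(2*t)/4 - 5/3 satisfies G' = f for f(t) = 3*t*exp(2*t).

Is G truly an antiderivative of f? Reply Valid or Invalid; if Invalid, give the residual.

d/dt[G] = 3*t*exp(2*t)
This equals f(t) exactly, so the claim holds.

Valid - differentiating G returns exactly f.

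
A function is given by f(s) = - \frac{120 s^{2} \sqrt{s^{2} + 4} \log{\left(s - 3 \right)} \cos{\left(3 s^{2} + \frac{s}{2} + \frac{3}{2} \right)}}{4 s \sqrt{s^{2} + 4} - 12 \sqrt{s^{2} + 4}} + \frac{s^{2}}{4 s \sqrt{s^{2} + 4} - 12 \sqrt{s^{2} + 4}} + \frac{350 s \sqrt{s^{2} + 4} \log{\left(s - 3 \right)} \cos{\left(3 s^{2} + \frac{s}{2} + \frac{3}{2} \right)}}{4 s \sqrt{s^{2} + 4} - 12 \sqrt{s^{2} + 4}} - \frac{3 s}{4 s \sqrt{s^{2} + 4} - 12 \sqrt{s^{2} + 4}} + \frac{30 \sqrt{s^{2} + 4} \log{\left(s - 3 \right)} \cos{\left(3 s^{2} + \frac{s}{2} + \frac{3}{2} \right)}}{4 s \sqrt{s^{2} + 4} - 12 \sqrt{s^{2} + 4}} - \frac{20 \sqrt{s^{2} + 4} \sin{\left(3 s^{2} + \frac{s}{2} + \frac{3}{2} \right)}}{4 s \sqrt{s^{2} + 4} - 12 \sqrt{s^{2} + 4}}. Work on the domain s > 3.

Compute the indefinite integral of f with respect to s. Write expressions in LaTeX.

Integrate term by term and add the pieces.
Check: d/ds[\frac{\sqrt{s^{2} + 4}}{4} - 5 \log{\left(s - 3 \right)} \sin{\left(3 s^{2} + \frac{s}{2} + \frac{3}{2} \right)}] = \frac{- 120 s^{2} \sqrt{s^{2} + 4} \log{\left(s - 3 \right)} \cos{\left(3 s^{2} + \frac{s}{2} + \frac{3}{2} \right)} + s^{2} + 350 s \sqrt{s^{2} + 4} \log{\left(s - 3 \right)} \cos{\left(3 s^{2} + \frac{s}{2} + \frac{3}{2} \right)} - 3 s + 30 \sqrt{s^{2} + 4} \log{\left(s - 3 \right)} \cos{\left(3 s^{2} + \frac{s}{2} + \frac{3}{2} \right)} - 20 \sqrt{s^{2} + 4} \sin{\left(3 s^{2} + \frac{s}{2} + \frac{3}{2} \right)}}{4 s \sqrt{s^{2} + 4} - 12 \sqrt{s^{2} + 4}}, which equals f(s).

F(s) = \frac{\sqrt{s^{2} + 4}}{4} - 5 \log{\left(s - 3 \right)} \sin{\left(3 s^{2} + \frac{s}{2} + \frac{3}{2} \right)} + C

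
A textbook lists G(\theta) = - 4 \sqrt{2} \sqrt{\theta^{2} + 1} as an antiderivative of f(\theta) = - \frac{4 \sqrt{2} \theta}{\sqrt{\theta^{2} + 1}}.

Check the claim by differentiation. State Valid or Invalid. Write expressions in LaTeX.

d/d\theta[G] = - \frac{4 \sqrt{2} \theta}{\sqrt{\theta^{2} + 1}}
This equals f(\theta) exactly, so the claim holds.

Valid - differentiating G returns exactly f.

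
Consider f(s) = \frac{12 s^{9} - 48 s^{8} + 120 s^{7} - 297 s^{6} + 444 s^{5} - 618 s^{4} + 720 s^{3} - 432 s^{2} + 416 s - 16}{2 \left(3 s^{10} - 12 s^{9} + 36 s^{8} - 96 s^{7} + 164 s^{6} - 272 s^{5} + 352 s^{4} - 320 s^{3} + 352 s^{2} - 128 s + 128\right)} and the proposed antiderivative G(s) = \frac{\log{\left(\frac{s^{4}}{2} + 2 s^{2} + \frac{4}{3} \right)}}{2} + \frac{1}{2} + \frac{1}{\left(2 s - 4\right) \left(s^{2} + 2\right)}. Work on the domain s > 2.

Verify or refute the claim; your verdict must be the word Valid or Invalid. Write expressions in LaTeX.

Valid. The derivative of G reproduces f.

d/ds[G] = \frac{12 s^{9} - 48 s^{8} + 120 s^{7} - 297 s^{6} + 444 s^{5} - 618 s^{4} + 720 s^{3} - 432 s^{2} + 416 s - 16}{6 s^{10} - 24 s^{9} + 72 s^{8} - 192 s^{7} + 328 s^{6} - 544 s^{5} + 704 s^{4} - 640 s^{3} + 704 s^{2} - 256 s + 256}
This equals f(s) exactly, so the claim holds.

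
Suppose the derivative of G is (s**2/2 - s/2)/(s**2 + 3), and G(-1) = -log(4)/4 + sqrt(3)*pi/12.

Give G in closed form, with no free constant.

A first test for any G(s): its s-derivative must equal the given G'(s).
A general antiderivative is s/2 - log(s**2 + 3)/4 - sqrt(3)*atan(sqrt(3)*s/3)/2 + C.
The condition gives C = -log(4)/4 + sqrt(3)*pi/12 - (-1/2 - log(4)/4 + sqrt(3)*pi/12) = 1/2.
So G(s) = s/2 - log(s**2 + 3)/4 - sqrt(3)*atan(sqrt(3)*s/3)/2 + 1/2.
Check: d/ds[s/2 - log(s**2 + 3)/4 - sqrt(3)*atan(sqrt(3)*s/3)/2 + 1/2] = (s**2 - s)/(2*s**2 + 6), which equals G'(s).

G(s) = s/2 - log(s**2 + 3)/4 - sqrt(3)*atan(sqrt(3)*s/3)/2 + 1/2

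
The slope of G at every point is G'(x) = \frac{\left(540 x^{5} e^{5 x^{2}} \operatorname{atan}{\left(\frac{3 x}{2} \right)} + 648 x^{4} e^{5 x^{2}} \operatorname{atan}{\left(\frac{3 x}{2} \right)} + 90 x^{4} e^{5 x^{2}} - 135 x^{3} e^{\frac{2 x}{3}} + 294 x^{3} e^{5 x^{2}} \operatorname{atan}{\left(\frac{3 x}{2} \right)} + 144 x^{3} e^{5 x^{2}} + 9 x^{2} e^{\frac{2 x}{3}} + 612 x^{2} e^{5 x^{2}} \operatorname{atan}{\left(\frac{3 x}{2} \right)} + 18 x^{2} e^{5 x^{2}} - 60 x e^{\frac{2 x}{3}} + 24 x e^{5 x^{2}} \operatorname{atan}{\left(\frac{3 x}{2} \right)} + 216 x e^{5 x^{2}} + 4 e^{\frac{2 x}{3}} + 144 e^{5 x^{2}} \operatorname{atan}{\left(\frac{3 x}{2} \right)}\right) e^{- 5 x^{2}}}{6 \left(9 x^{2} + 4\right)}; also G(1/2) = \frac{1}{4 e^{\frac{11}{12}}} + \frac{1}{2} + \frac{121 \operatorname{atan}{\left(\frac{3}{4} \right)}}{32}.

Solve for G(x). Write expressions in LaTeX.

G(x) = \frac{10 x^{4} \operatorname{atan}{\left(\frac{3 x}{2} \right)} + 16 x^{3} \operatorname{atan}{\left(\frac{3 x}{2} \right)} + 2 x^{2} \operatorname{atan}{\left(\frac{3 x}{2} \right)} + 24 x \operatorname{atan}{\left(\frac{3 x}{2} \right)} + e^{\frac{2 x}{3}} e^{- 5 x^{2}} + 2}{4}

A candidate passes only if d/dx[G] lands on the given G'(x) exactly.
A general antiderivative is 2 \left(\frac{5 x^{4}}{4} + 2 x^{3} + \frac{x^{2}}{4} + 3 x\right) \operatorname{atan}{\left(\frac{3 x}{2} \right)} + \frac{e^{- 5 x^{2} + \frac{2 x}{3}}}{4} + C.
The condition gives C = \frac{1}{4 e^{\frac{11}{12}}} + \frac{1}{2} + \frac{121 \operatorname{atan}{\left(\frac{3}{4} \right)}}{32} - (\frac{1}{4 e^{\frac{11}{12}}} + \frac{121 \operatorname{atan}{\left(\frac{3}{4} \right)}}{32}) = \frac{1}{2}.
So G(x) = \frac{10 x^{4} \operatorname{atan}{\left(\frac{3 x}{2} \right)} + 16 x^{3} \operatorname{atan}{\left(\frac{3 x}{2} \right)} + 2 x^{2} \operatorname{atan}{\left(\frac{3 x}{2} \right)} + 24 x \operatorname{atan}{\left(\frac{3 x}{2} \right)} + e^{\frac{2 x}{3}} e^{- 5 x^{2}} + 2}{4}.
Check: d/dx[\frac{10 x^{4} \operatorname{atan}{\left(\frac{3 x}{2} \right)} + 16 x^{3} \operatorname{atan}{\left(\frac{3 x}{2} \right)} + 2 x^{2} \operatorname{atan}{\left(\frac{3 x}{2} \right)} + 24 x \operatorname{atan}{\left(\frac{3 x}{2} \right)} + e^{\frac{2 x}{3}} e^{- 5 x^{2}} + 2}{4}] = \frac{540 x^{5} e^{5 x^{2}} \operatorname{atan}{\left(\frac{3 x}{2} \right)} + 648 x^{4} e^{5 x^{2}} \operatorname{atan}{\left(\frac{3 x}{2} \right)} + 90 x^{4} e^{5 x^{2}} - 135 x^{3} e^{\frac{2 x}{3}} + 294 x^{3} e^{5 x^{2}} \operatorname{atan}{\left(\frac{3 x}{2} \right)} + 144 x^{3} e^{5 x^{2}} + 9 x^{2} e^{\frac{2 x}{3}} + 612 x^{2} e^{5 x^{2}} \operatorname{atan}{\left(\frac{3 x}{2} \right)} + 18 x^{2} e^{5 x^{2}} - 60 x e^{\frac{2 x}{3}} + 24 x e^{5 x^{2}} \operatorname{atan}{\left(\frac{3 x}{2} \right)} + 216 x e^{5 x^{2}} + 4 e^{\frac{2 x}{3}} + 144 e^{5 x^{2}} \operatorname{atan}{\left(\frac{3 x}{2} \right)}}{54 x^{2} e^{5 x^{2}} + 24 e^{5 x^{2}}}, which equals G'(x).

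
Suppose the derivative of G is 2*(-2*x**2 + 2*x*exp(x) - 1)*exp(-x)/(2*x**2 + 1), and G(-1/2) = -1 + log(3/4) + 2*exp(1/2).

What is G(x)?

G(x) = log(x**2 + 1/2) - 1 + 2*exp(-x)

For G(x) to be correct, d/dx[G] must agree with the stated G'(x) identically.
A general antiderivative is log(x**2 + 1/2) + 2*exp(-x) + C.
The condition gives C = -1 + log(3/4) + 2*exp(1/2) - (log(3/4) + 2*exp(1/2)) = -1.
So G(x) = log(x**2 + 1/2) - 1 + 2*exp(-x).
Check: d/dx[log(x**2 + 1/2) - 1 + 2*exp(-x)] = (-4*x**2 + 4*x*exp(x) - 2)/(2*x**2*exp(x) + exp(x)), which equals G'(x).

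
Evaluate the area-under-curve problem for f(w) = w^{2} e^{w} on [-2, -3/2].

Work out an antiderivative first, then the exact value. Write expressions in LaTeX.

Antiderivative: F(w) = w^{2} e^{w} - 2 w e^{w} + 2 e^{w}; value = - \frac{10}{e^{2}} + \frac{29}{4 e^{\frac{3}{2}}}

f has the shape u'v + uv' for u = w^{2} - 2 w + 2 and v = e^{w} — it is the derivative of the product u*v.
F(w) = w^{2} e^{w} - 2 w e^{w} + 2 e^{w} is an antiderivative of f.
Check: d/dw[w^{2} e^{w} - 2 w e^{w} + 2 e^{w}] = w^{2} e^{w} = f(w).
F(-3/2) = \frac{29}{4 e^{\frac{3}{2}}}; F(-2) = \frac{10}{e^{2}}.
Integral = F(-3/2) - F(-2) = - \frac{10}{e^{2}} + \frac{29}{4 e^{\frac{3}{2}}}.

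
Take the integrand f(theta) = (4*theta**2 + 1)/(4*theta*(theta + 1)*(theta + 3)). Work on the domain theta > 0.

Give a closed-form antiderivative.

An antiderivative is F(theta) = (2*log(theta) - 15*log(theta + 1) + 37*log(theta + 3))/24.

The denominator factors as 4*theta*(theta + 1)*(theta + 3); partial fractions split f into directly integrable pieces: 37/(24*(theta + 3)) - 5/(8*(theta + 1)) + 1/(12*theta).
Check: d/dtheta[(2*log(theta) - 15*log(theta + 1) + 37*log(theta + 3))/24] = (4*theta**2 + 1)/(4*theta**3 + 16*theta**2 + 12*theta), which equals f(theta).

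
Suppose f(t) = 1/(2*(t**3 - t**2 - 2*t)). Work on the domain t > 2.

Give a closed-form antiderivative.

The denominator factors as 2*t*(t - 2)*(t + 1); partial fractions split f into directly integrable pieces: 1/(6*(t + 1)) + 1/(12*(t - 2)) - 1/(4*t).
Check: d/dt[-log(t)/4 + log(t - 2)/12 + log(t + 1)/6] = 1/(2*t**3 - 2*t**2 - 4*t), which equals f(t).

An antiderivative is F(t) = -log(t)/4 + log(t - 2)/12 + log(t + 1)/6.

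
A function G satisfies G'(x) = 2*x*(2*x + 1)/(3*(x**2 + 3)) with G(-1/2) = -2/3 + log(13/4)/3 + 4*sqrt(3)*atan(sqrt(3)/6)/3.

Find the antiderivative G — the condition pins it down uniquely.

G(x) = 4*x/3 + log(x**2 + 3)/3 - 4*sqrt(3)*atan(sqrt(3)*x/3)/3

Recover the given G'(x) by differentiating a candidate G(x); any mismatch rules it out.
A general antiderivative is 4*x/3 + log(x**2 + 3)/3 - 4*sqrt(3)*atan(sqrt(3)*x/3)/3 + C.
The condition gives C = -2/3 + log(13/4)/3 + 4*sqrt(3)*atan(sqrt(3)/6)/3 - (-2/3 + log(13/4)/3 + 4*sqrt(3)*atan(sqrt(3)/6)/3) = 0.
So G(x) = 4*x/3 + log(x**2 + 3)/3 - 4*sqrt(3)*atan(sqrt(3)*x/3)/3.
Check: d/dx[4*x/3 + log(x**2 + 3)/3 - 4*sqrt(3)*atan(sqrt(3)*x/3)/3] = (4*x**2 + 2*x)/(3*x**2 + 9), which equals G'(x).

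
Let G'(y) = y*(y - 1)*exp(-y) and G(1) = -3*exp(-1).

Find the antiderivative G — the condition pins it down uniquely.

G(y) = (-y**2 - y - 1)*exp(-y)

G'(y) has the shape u'v + uv' for u = -y**2 - y - 1 and v = exp(-y) — it is the derivative of the product u*v.
A general antiderivative is (-y**2 - y - 1)*exp(-y) + C.
The condition gives C = -3*exp(-1) - (-3*exp(-1)) = 0.
So G(y) = (-y**2 - y - 1)*exp(-y).
Check: d/dy[(-y**2 - y - 1)*exp(-y)] = (y**2 - y)*exp(-y), which equals G'(y).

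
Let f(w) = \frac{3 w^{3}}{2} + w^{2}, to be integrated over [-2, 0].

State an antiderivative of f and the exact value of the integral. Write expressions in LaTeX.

Antiderivative: F(w) = \frac{w^{3} \left(9 w + 8\right)}{24}; value = - \frac{10}{3}

The integrand splits into summands that can be handled one at a time.
F(w) = \frac{w^{3} \left(9 w + 8\right)}{24} is an antiderivative of f.
Check: d/dw[\frac{w^{3} \left(9 w + 8\right)}{24}] = \frac{3 w^{3}}{2} + w^{2} = f(w).
F(0) = 0; F(-2) = \frac{10}{3}.
Integral = F(0) - F(-2) = - \frac{10}{3}.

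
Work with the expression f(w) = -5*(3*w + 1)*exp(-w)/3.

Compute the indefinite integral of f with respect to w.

f has the shape u'v + uv' for u = 5*w + 20/3 and v = exp(-w) — it is the derivative of the product u*v.
Check: d/dw[5*(3*w + 4)*exp(-w)/3] = (-15*w - 5)*exp(-w)/3, which equals f(w).

F(w) = 5*(3*w + 4)*exp(-w)/3 + C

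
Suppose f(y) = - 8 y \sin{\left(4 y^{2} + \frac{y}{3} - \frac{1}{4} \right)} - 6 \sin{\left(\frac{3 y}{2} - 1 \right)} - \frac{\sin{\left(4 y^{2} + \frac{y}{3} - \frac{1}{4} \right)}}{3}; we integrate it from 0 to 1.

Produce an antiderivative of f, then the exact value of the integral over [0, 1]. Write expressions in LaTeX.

The integrand splits into summands that can be handled one at a time.
F(y) = 4 \cos{\left(\frac{3 y}{2} - 1 \right)} + \cos{\left(4 y^{2} + \frac{y}{3} - \frac{1}{4} \right)} is an antiderivative of f.
Check: d/dy[4 \cos{\left(\frac{3 y}{2} - 1 \right)} + \cos{\left(4 y^{2} + \frac{y}{3} - \frac{1}{4} \right)}] = - 8 y \sin{\left(4 y^{2} + \frac{y}{3} - \frac{1}{4} \right)} - 6 \sin{\left(\frac{3 y}{2} - 1 \right)} - \frac{\sin{\left(4 y^{2} + \frac{y}{3} - \frac{1}{4} \right)}}{3} = f(y).
F(1) = \cos{\left(\frac{49}{12} \right)} + 4 \cos{\left(\frac{1}{2} \right)}; F(0) = \cos{\left(\frac{1}{4} \right)} + 4 \cos{\left(1 \right)}.
Integral = F(1) - F(0) = - 4 \cos{\left(1 \right)} - \cos{\left(\frac{1}{4} \right)} + \cos{\left(\frac{49}{12} \right)} + 4 \cos{\left(\frac{1}{2} \right)}.

Antiderivative: F(y) = 4 \cos{\left(\frac{3 y}{2} - 1 \right)} + \cos{\left(4 y^{2} + \frac{y}{3} - \frac{1}{4} \right)}; value = - 4 \cos{\left(1 \right)} - \cos{\left(\frac{1}{4} \right)} + \cos{\left(\frac{49}{12} \right)} + 4 \cos{\left(\frac{1}{2} \right)}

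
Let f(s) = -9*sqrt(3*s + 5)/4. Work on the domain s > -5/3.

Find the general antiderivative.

A candidate is checked by its d/ds: the result must match f(s).
Check: d/ds[-3*s*sqrt(3*s + 5)/2 - 5*sqrt(3*s + 5)/2] = (-27*s - 45)/(4*sqrt(3*s + 5)), which equals f(s).

F(s) = -3*s*sqrt(3*s + 5)/2 - 5*sqrt(3*s + 5)/2 + C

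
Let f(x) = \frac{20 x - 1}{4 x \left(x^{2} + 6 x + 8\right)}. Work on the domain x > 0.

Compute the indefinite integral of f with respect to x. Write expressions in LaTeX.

Factor the denominator (4 x \left(x + 2\right) \left(x + 4\right)) and decompose: f = - \frac{81}{32 \left(x + 4\right)} + \frac{41}{16 \left(x + 2\right)} - \frac{1}{32 x}; each piece integrates to a log, atan, or power term.
Check: d/dx[- \frac{\log{\left(x \right)}}{32} + \frac{41 \log{\left(x + 2 \right)}}{16} - \frac{81 \log{\left(x + 4 \right)}}{32}] = \frac{20 x - 1}{4 x^{3} + 24 x^{2} + 32 x}, which equals f(x).

F(x) = - \frac{\log{\left(x \right)}}{32} + \frac{41 \log{\left(x + 2 \right)}}{16} - \frac{81 \log{\left(x + 4 \right)}}{32} + C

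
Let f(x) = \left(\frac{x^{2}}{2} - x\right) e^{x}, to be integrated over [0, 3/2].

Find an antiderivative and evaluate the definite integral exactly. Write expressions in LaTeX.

f has the shape u'v + uv' for u = \frac{x^{2}}{2} - 2 x + 2 and v = e^{x} — it is the derivative of the product u*v.
F(x) = \frac{\left(x^{2} - 4 x + 4\right) e^{x}}{2} is an antiderivative of f.
Check: d/dx[\frac{\left(x^{2} - 4 x + 4\right) e^{x}}{2}] = \frac{x^{2} e^{x}}{2} - x e^{x}, which equals f(x).
F(3/2) = \frac{e^{\frac{3}{2}}}{8}; F(0) = 2.
Integral = F(3/2) - F(0) = -2 + \frac{e^{\frac{3}{2}}}{8}.

Antiderivative: F(x) = \frac{\left(x^{2} - 4 x + 4\right) e^{x}}{2}; value = -2 + \frac{e^{\frac{3}{2}}}{8}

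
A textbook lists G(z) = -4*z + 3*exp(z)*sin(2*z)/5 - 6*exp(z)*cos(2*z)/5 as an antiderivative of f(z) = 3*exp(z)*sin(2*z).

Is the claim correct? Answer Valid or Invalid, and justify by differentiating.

d/dz[G] = 3*exp(z)*sin(2*z) - 4
d/dz[G] - f(z) = -4 != 0.

Invalid: d/dz[G] - f = -4, which is not 0.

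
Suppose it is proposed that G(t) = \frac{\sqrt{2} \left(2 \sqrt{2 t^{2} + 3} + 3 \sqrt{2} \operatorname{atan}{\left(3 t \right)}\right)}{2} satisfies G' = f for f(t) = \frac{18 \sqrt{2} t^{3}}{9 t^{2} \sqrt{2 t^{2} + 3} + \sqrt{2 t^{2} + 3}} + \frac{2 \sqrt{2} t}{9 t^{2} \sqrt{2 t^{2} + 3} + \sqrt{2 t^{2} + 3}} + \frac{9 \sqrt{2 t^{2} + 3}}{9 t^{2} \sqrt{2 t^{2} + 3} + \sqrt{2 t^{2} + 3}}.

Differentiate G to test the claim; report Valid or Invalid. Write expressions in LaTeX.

Valid. The derivative of G reproduces f.

d/dt[G] = \frac{18 \sqrt{2} t^{3} + 2 \sqrt{2} t + 9 \sqrt{2 t^{2} + 3}}{9 t^{2} \sqrt{2 t^{2} + 3} + \sqrt{2 t^{2} + 3}}
This equals f(t) exactly, so the claim holds.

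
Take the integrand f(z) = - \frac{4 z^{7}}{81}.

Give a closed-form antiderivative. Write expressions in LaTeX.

Any candidate F(z) must reproduce f(z) exactly when differentiated.
Check: d/dz[- \frac{z^{8}}{162}] = - \frac{4 z^{7}}{81} = f(z).

An antiderivative is F(z) = - \frac{z^{8}}{162}.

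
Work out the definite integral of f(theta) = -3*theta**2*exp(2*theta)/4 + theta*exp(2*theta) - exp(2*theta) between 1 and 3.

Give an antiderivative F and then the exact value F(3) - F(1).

Recognize the product-rule pattern: f = u'v + uv' with u = -3*theta**2/8 + 7*theta/8 - 15/16, v = exp(2*theta), so integration by parts undoes it.
F(theta) = -3*theta**2*exp(2*theta)/8 + 7*theta*exp(2*theta)/8 - 15*exp(2*theta)/16 is an antiderivative of f.
Check: d/dtheta[-3*theta**2*exp(2*theta)/8 + 7*theta*exp(2*theta)/8 - 15*exp(2*theta)/16] = -3*theta**2*exp(2*theta)/4 + theta*exp(2*theta) - exp(2*theta) = f(theta).
F(3) = -27*exp(6)/16; F(1) = -7*exp(2)/16.
Integral = F(3) - F(1) = -27*exp(6)/16 + 7*exp(2)/16.

Antiderivative: F(theta) = -3*theta**2*exp(2*theta)/8 + 7*theta*exp(2*theta)/8 - 15*exp(2*theta)/16; value = -27*exp(6)/16 + 7*exp(2)/16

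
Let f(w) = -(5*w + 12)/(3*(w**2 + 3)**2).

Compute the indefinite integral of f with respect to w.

F(w) = (-4*sqrt(3)*w**2*atan(sqrt(3)*w/3) - 12*w - 12*sqrt(3)*atan(sqrt(3)*w/3) + 15)/(18*w**2 + 54) + C

Recover f(w) by differentiating a candidate F(w); any mismatch rules it out.
Check: d/dw[(-4*sqrt(3)*w**2*atan(sqrt(3)*w/3) - 12*w - 12*sqrt(3)*atan(sqrt(3)*w/3) + 15)/(18*w**2 + 54)] = (-5*w - 12)/(3*w**4 + 18*w**2 + 27), which equals f(w).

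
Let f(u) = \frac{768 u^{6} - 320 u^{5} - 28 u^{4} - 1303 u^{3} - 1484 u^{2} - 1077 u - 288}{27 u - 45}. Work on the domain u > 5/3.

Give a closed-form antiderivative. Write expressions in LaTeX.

An antiderivative is F(u) = \frac{256 u^{6} + 384 u^{5} + 786 u^{4} + 878 u^{3} + 711 u^{2} + 216 u - 216 \log{\left(\frac{3 u}{2} - \frac{5}{2} \right)} + 108}{54}.

Check any antiderivative F(u) by computing F'(u) and comparing it with f(u).
Check: d/du[\frac{256 u^{6} + 384 u^{5} + 786 u^{4} + 878 u^{3} + 711 u^{2} + 216 u - 216 \log{\left(\frac{3 u}{2} - \frac{5}{2} \right)} + 108}{54}] = \frac{768 u^{6} - 320 u^{5} - 28 u^{4} - 1303 u^{3} - 1484 u^{2} - 1077 u - 288}{27 u - 45} = f(u).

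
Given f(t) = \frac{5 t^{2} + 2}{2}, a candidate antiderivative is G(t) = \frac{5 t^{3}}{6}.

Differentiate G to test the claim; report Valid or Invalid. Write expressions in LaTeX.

d/dt[G] = \frac{5 t^{2}}{2}
d/dt[G] - f(t) = -1 != 0.

Invalid: d/dt[G] - f = -1, which is not 0.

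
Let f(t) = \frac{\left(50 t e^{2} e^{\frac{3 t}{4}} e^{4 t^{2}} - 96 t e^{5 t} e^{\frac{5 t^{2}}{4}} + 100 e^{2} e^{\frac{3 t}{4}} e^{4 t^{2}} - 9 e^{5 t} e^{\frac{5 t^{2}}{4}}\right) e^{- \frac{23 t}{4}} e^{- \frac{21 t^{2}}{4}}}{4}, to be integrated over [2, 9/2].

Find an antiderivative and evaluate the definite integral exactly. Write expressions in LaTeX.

Antiderivative: F(t) = - 5 e^{2} e^{- 5 t} e^{- \frac{5 t^{2}}{4}} + 3 e^{- \frac{3 t}{4}} e^{- 4 t^{2}}; value = - \frac{3}{e^{\frac{35}{2}}} - \frac{5}{e^{\frac{733}{16}}} + \frac{3}{e^{\frac{675}{8}}} + \frac{5}{e^{13}}

For F(t) to be correct the identity F'(t) - f(t) = 0 must hold.
F(t) = - 5 e^{2} e^{- 5 t} e^{- \frac{5 t^{2}}{4}} + 3 e^{- \frac{3 t}{4}} e^{- 4 t^{2}} is an antiderivative of f.
Check: d/dt[- 5 e^{2} e^{- 5 t} e^{- \frac{5 t^{2}}{4}} + 3 e^{- \frac{3 t}{4}} e^{- 4 t^{2}}] = \frac{\left(50 t e^{2} e^{\frac{3 t}{4}} e^{4 t^{2}} - 96 t e^{5 t} e^{\frac{5 t^{2}}{4}} + 100 e^{2} e^{\frac{3 t}{4}} e^{4 t^{2}} - 9 e^{5 t} e^{\frac{5 t^{2}}{4}}\right) e^{- \frac{23 t}{4}} e^{- \frac{21 t^{2}}{4}}}{4} = f(t).
F(9/2) = - \frac{5}{e^{\frac{733}{16}}} + \frac{3}{e^{\frac{675}{8}}}; F(2) = - \frac{5}{e^{13}} + \frac{3}{e^{\frac{35}{2}}}.
Integral = F(9/2) - F(2) = - \frac{3}{e^{\frac{35}{2}}} - \frac{5}{e^{\frac{733}{16}}} + \frac{3}{e^{\frac{675}{8}}} + \frac{5}{e^{13}}.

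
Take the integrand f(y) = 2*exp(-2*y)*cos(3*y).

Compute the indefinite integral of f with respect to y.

A first test for any F(y): its y-derivative must equal f(y) identically.
Check: d/dy[6*exp(-2*y)*sin(3*y)/13 - 4*exp(-2*y)*cos(3*y)/13] = 2*exp(-2*y)*cos(3*y) = f(y).

F(y) = 6*exp(-2*y)*sin(3*y)/13 - 4*exp(-2*y)*cos(3*y)/13 + C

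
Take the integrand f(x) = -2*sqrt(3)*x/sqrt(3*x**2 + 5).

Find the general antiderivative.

The substitution u = x**2 + 5/3 works: f is exactly (dF/du)*(du/dx) for that inner function.
Check: d/dx[-2*sqrt(x**2 + 5/3)] = -2*sqrt(3)*x/sqrt(3*x**2 + 5) = f(x).

F(x) = -2*sqrt(x**2 + 5/3) + C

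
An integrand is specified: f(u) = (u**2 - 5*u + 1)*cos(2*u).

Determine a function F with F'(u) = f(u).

An antiderivative is F(u) = (2*u**2*sin(2*u) - 10*u*sin(2*u) + 2*u*cos(2*u) + sin(2*u) - 5*cos(2*u))/4.

An antiderivative F(u) passes only if d/du[F] lands on f(u) exactly.
Check: d/du[(2*u**2*sin(2*u) - 10*u*sin(2*u) + 2*u*cos(2*u) + sin(2*u) - 5*cos(2*u))/4] = u**2*cos(2*u) - 5*u*cos(2*u) + cos(2*u), which equals f(u).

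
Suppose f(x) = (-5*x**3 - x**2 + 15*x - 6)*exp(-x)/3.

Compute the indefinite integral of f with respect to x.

Recognize the product-rule pattern: f = u'v + uv' with u = 5*x**3/3 + 16*x**2/3 + 17*x/3 + 23/3, v = exp(-x), so integration by parts undoes it.
Check: d/dx[(5*x**3 + 16*x**2 + 17*x + 23)*exp(-x)/3] = (-5*x**3 - x**2 + 15*x - 6)*exp(-x)/3 = f(x).

F(x) = (5*x**3 + 16*x**2 + 17*x + 23)*exp(-x)/3 + C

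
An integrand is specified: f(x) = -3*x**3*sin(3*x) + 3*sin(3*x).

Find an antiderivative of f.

An antiderivative is F(x) = x**3*cos(3*x) - x**2*sin(3*x) - 2*x*cos(3*x)/3 + 2*sin(3*x)/9 - cos(3*x).

The integrand splits into summands that can be handled one at a time.
Check: d/dx[x**3*cos(3*x) - x**2*sin(3*x) - 2*x*cos(3*x)/3 + 2*sin(3*x)/9 - cos(3*x)] = -3*x**3*sin(3*x) + 3*sin(3*x) = f(x).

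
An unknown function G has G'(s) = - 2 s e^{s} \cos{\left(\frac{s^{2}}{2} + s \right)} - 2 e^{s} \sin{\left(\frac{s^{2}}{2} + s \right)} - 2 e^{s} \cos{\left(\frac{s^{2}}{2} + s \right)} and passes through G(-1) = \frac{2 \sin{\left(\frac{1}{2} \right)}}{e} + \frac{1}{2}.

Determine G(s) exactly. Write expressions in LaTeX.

G'(s) has the shape u'v + uv' for u = - 2 e^{s} and v = \sin{\left(\frac{s^{2}}{2} + s \right)} — it is the derivative of the product u*v.
A general antiderivative is - 2 e^{s} \sin{\left(\frac{s^{2}}{2} + s \right)} + C.
The condition gives C = \frac{2 \sin{\left(\frac{1}{2} \right)}}{e} + \frac{1}{2} - (\frac{2 \sin{\left(\frac{1}{2} \right)}}{e}) = \frac{1}{2}.
So G(s) = - \frac{4 e^{s} \sin{\left(\frac{s^{2}}{2} + s \right)} - 1}{2}.
Check: d/ds[- \frac{4 e^{s} \sin{\left(\frac{s^{2}}{2} + s \right)} - 1}{2}] = - 2 s e^{s} \cos{\left(\frac{s^{2}}{2} + s \right)} - 2 e^{s} \sin{\left(\frac{s^{2}}{2} + s \right)} - 2 e^{s} \cos{\left(\frac{s^{2}}{2} + s \right)} = G'(s).

G(s) = - \frac{4 e^{s} \sin{\left(\frac{s^{2}}{2} + s \right)} - 1}{2}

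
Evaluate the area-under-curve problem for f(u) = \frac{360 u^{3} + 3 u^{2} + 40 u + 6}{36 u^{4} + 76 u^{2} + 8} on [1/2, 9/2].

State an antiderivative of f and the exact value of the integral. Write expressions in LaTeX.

Whatever form F(u) takes, F'(u) = f(u) is non-negotiable.
F(u) = 5 \log{\left(\frac{u^{2}}{2} + 1 \right)} + \frac{\operatorname{atan}{\left(3 u \right)}}{4} is an antiderivative of f.
Check: d/du[5 \log{\left(\frac{u^{2}}{2} + 1 \right)} + \frac{\operatorname{atan}{\left(3 u \right)}}{4}] = \frac{360 u^{3} + 3 u^{2} + 40 u + 6}{36 u^{4} + 76 u^{2} + 8} = f(u).
F(9/2) = \frac{\operatorname{atan}{\left(\frac{27}{2} \right)}}{4} + 5 \log{\left(\frac{89}{8} \right)}; F(1/2) = \frac{\operatorname{atan}{\left(\frac{3}{2} \right)}}{4} + 5 \log{\left(\frac{9}{8} \right)}.
Integral = F(9/2) - F(1/2) = - 5 \log{\left(\frac{9}{8} \right)} - \frac{\operatorname{atan}{\left(\frac{3}{2} \right)}}{4} + \frac{\operatorname{atan}{\left(\frac{27}{2} \right)}}{4} + 5 \log{\left(\frac{89}{8} \right)}.

Antiderivative: F(u) = 5 \log{\left(\frac{u^{2}}{2} + 1 \right)} + \frac{\operatorname{atan}{\left(3 u \right)}}{4}; value = - 5 \log{\left(\frac{9}{8} \right)} - \frac{\operatorname{atan}{\left(\frac{3}{2} \right)}}{4} + \frac{\operatorname{atan}{\left(\frac{27}{2} \right)}}{4} + 5 \log{\left(\frac{89}{8} \right)}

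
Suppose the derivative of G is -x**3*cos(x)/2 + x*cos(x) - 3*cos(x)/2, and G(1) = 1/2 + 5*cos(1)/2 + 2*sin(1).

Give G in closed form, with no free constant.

G(x) = -x**3*sin(x)/2 - 3*x**2*cos(x)/2 + 4*x*sin(x) - 3*sin(x)/2 + 4*cos(x) + 1/2

Integrate term by term and add the pieces.
A general antiderivative is -x**3*sin(x)/2 - 3*x**2*cos(x)/2 + 4*x*sin(x) - 3*sin(x)/2 + 4*cos(x) + C.
The condition gives C = 1/2 + 5*cos(1)/2 + 2*sin(1) - (5*cos(1)/2 + 2*sin(1)) = 1/2.
So G(x) = -x**3*sin(x)/2 - 3*x**2*cos(x)/2 + 4*x*sin(x) - 3*sin(x)/2 + 4*cos(x) + 1/2.
Check: d/dx[-x**3*sin(x)/2 - 3*x**2*cos(x)/2 + 4*x*sin(x) - 3*sin(x)/2 + 4*cos(x) + 1/2] = -x**3*cos(x)/2 + x*cos(x) - 3*cos(x)/2 = G'(x).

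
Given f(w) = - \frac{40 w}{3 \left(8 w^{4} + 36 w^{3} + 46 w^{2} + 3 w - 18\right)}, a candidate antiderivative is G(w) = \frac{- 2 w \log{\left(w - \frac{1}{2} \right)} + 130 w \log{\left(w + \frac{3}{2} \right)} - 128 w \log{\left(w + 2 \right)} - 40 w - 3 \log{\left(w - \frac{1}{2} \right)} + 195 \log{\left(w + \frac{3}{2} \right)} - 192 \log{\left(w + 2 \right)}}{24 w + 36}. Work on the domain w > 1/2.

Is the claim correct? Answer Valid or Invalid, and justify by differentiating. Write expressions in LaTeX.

d/dw[G] = - \frac{40 w}{24 w^{4} + 108 w^{3} + 138 w^{2} + 9 w - 54}
This equals f(w) exactly, so the claim holds.

Valid - the claim checks out under differentiation.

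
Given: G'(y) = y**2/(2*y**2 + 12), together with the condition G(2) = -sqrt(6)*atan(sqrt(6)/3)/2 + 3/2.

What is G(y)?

G(y) = y/2 - sqrt(6)*atan(sqrt(6)*y/6)/2 + 1/2

For G(y) to be correct, d/dy[G] must agree with the stated G'(y) identically.
A general antiderivative is y/2 - sqrt(6)*atan(sqrt(6)*y/6)/2 + C.
The condition gives C = -sqrt(6)*atan(sqrt(6)/3)/2 + 3/2 - (-sqrt(6)*atan(sqrt(6)/3)/2 + 1) = 1/2.
So G(y) = y/2 - sqrt(6)*atan(sqrt(6)*y/6)/2 + 1/2.
Check: d/dy[y/2 - sqrt(6)*atan(sqrt(6)*y/6)/2 + 1/2] = y**2/(2*y**2 + 12) = G'(y).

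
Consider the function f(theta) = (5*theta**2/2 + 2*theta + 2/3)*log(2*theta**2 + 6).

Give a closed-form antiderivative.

An antiderivative is F(theta) = (-10*theta**3 - 18*theta**2 + 3*theta*(5*theta**2 + 6*theta + 4)*log(2*theta**2 + 6) + 66*theta + 54*log(theta**2 + 3) - 66*sqrt(3)*atan(sqrt(3)*theta/3))/18.

A first test for any F(theta): its theta-derivative must equal f(theta) identically.
Check: d/dtheta[(-10*theta**3 - 18*theta**2 + 3*theta*(5*theta**2 + 6*theta + 4)*log(2*theta**2 + 6) + 66*theta + 54*log(theta**2 + 3) - 66*sqrt(3)*atan(sqrt(3)*theta/3))/18] = 5*theta**2*log(theta**2 + 3)/2 + 5*theta**2*log(2)/2 + 2*theta*log(theta**2 + 3) + 2*theta*log(2) + 2*log(theta**2 + 3)/3 + 2*log(2)/3, which equals f(theta).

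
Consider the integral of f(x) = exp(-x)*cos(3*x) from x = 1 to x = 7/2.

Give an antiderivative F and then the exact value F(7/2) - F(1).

Antiderivative: F(x) = (3*sin(3*x) - cos(3*x))*exp(-x)/10; value = exp(-1)*cos(3)/10 - 3*exp(-1)*sin(3)/10 + 3*exp(-7/2)*sin(21/2)/10 - exp(-7/2)*cos(21/2)/10

Since d/dx undoes antidifferentiation here, F'(x) = f(x) is required of F(x).
F(x) = (3*sin(3*x) - cos(3*x))*exp(-x)/10 is an antiderivative of f.
Check: d/dx[(3*sin(3*x) - cos(3*x))*exp(-x)/10] = exp(-x)*cos(3*x) = f(x).
F(7/2) = 3*exp(-7/2)*sin(21/2)/10 - exp(-7/2)*cos(21/2)/10; F(1) = 3*exp(-1)*sin(3)/10 - exp(-1)*cos(3)/10.
Integral = F(7/2) - F(1) = exp(-1)*cos(3)/10 - 3*exp(-1)*sin(3)/10 + 3*exp(-7/2)*sin(21/2)/10 - exp(-7/2)*cos(21/2)/10.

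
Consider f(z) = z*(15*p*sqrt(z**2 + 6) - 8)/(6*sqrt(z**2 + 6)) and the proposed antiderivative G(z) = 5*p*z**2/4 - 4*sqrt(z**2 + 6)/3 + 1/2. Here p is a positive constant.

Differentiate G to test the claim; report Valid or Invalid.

d/dz[G] = (15*p*z*sqrt(z**2 + 6) - 8*z)/(6*sqrt(z**2 + 6))
This equals f(z) exactly, so the claim holds.

Valid - the claim checks out under differentiation.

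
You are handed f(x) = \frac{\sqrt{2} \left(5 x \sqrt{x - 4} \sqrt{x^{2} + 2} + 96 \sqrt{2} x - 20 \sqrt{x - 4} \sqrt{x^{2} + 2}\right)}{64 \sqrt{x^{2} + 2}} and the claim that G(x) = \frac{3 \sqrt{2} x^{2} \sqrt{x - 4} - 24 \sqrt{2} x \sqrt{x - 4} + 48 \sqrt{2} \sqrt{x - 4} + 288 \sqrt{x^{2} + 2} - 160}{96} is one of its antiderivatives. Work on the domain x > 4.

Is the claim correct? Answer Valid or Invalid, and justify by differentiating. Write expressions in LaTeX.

d/dx[G] = \frac{5 \sqrt{2} x^{2} \sqrt{x^{2} + 2} + 192 x \sqrt{x - 4} - 40 \sqrt{2} x \sqrt{x^{2} + 2} + 80 \sqrt{2} \sqrt{x^{2} + 2}}{64 \sqrt{x - 4} \sqrt{x^{2} + 2}}
This equals f(x) exactly, so the claim holds.

Valid - differentiating G returns exactly f.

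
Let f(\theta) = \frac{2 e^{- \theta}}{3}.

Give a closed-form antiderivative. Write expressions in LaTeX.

An antiderivative is F(\theta) = - \frac{2 e^{- \theta}}{3}.

Since d/d\theta undoes antidifferentiation here, F'(\theta) = f(\theta) is required of F(\theta).
Check: d/d\theta[- \frac{2 e^{- \theta}}{3}] = \frac{2 e^{- \theta}}{3} = f(\theta).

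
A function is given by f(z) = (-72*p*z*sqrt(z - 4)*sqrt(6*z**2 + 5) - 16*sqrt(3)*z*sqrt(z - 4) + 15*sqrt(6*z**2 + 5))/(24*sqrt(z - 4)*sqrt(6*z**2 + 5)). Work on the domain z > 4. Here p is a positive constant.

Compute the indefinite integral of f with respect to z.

F(z) = -(54*p*z**2 - 45*sqrt(z - 4) + 4*sqrt(3)*sqrt(6*z**2 + 5))/36 + C

Recover f(z) by differentiating a candidate F(z); any mismatch rules it out.
Check: d/dz[-(54*p*z**2 - 45*sqrt(z - 4) + 4*sqrt(3)*sqrt(6*z**2 + 5))/36] = (-72*p*z*sqrt(z - 4)*sqrt(6*z**2 + 5) - 16*sqrt(3)*z*sqrt(z - 4) + 15*sqrt(6*z**2 + 5))/(24*sqrt(z - 4)*sqrt(6*z**2 + 5)) = f(z).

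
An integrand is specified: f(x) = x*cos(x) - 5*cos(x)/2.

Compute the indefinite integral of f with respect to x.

Integrate term by term and add the pieces.
Check: d/dx[x*sin(x) - 5*sin(x)/2 + cos(x)] = x*cos(x) - 5*cos(x)/2 = f(x).

F(x) = x*sin(x) - 5*sin(x)/2 + cos(x) + C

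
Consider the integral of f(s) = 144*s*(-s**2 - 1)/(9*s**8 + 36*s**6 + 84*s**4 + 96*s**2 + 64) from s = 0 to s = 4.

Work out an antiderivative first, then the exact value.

Antiderivative: F(s) = 12/(3*s**4 + 6*s**2 + 8); value = -162/109

f matches the chain-rule pattern g'(h)*h' with inner function h(s) = s**4/2 + s**2 + 4/3; substituting u = h(s) collapses the integral.
F(s) = 12/(3*s**4 + 6*s**2 + 8) is an antiderivative of f.
Check: d/ds[12/(3*s**4 + 6*s**2 + 8)] = (-144*s**3 - 144*s)/(9*s**8 + 36*s**6 + 84*s**4 + 96*s**2 + 64), which equals f(s).
F(4) = 3/218; F(0) = 3/2.
Integral = F(4) - F(0) = -162/109.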